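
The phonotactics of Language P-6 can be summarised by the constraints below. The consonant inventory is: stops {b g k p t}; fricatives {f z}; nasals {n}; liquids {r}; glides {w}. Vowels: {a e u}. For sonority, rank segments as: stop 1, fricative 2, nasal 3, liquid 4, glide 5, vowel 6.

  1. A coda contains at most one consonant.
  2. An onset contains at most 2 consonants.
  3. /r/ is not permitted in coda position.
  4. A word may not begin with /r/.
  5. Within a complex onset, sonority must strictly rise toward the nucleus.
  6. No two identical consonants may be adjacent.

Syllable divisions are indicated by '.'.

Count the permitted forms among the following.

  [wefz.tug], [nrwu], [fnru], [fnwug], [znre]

[wefz.tug] — violates constraint 1: syllable 1 coda /fz/ has 2 consonants (> 1) → not permitted
[nrwu] — violates constraint 2: syllable 1 onset /nrw/ has 3 consonants (> 2) → not permitted
[fnru] — violates constraint 2: syllable 1 onset /fnr/ has 3 consonants (> 2) → not permitted
[fnwug] — violates constraint 2: syllable 1 onset /fnw/ has 3 consonants (> 2) → not permitted
[znre] — violates constraint 2: syllable 1 onset /znr/ has 3 consonants (> 2) → not permitted
No form is permitted → 0.

0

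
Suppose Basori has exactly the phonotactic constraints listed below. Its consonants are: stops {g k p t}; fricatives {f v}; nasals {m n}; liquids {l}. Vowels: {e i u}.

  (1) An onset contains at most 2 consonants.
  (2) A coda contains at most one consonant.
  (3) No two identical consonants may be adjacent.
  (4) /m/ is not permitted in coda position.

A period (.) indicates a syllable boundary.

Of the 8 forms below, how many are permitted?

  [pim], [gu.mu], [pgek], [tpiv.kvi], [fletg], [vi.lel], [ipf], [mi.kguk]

[pim] — violates constraint 4: syllable 1 coda contains /m/ → not permitted
[gu.mu] — σ1 onset /g/, coda /∅/ ok; σ2 onset /m/, coda /∅/ ok → permitted
[pgek] — σ1 onset /pg/ (2C), coda /k/ ok → permitted
[tpiv.kvi] — σ1 onset /tp/ (2C), coda /v/ ok; σ2 onset /kv/ (2C), coda /∅/ ok → permitted
[fletg] — violates constraint 2: syllable 1 coda /tg/ has 2 consonants (> 1) → not permitted
[vi.lel] — σ1 onset /v/, coda /∅/ ok; σ2 onset /l/, coda /l/ ok → permitted
[ipf] — violates constraint 2: syllable 1 coda /pf/ has 2 consonants (> 1) → not permitted
[mi.kguk] — σ1 onset /m/, coda /∅/ ok; σ2 onset /kg/ (2C), coda /k/ ok → permitted
Permitted: [gu.mu], [pgek], [tpiv.kvi], [vi.lel], [mi.kguk] → 5.

5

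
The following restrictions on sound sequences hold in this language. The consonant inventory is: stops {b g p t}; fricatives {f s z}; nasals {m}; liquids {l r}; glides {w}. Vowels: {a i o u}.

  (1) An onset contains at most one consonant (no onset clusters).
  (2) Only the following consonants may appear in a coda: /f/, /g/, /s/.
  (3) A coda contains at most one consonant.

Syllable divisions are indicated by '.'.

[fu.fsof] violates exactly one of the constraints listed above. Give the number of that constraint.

1

[fu.fsof]: syllable 2 onset /fs/ has 2 consonants (> 1).
This is a violation of constraint 1: "An onset contains at most one consonant (no onset clusters)."
The remaining constraints (2, 3) are satisfied.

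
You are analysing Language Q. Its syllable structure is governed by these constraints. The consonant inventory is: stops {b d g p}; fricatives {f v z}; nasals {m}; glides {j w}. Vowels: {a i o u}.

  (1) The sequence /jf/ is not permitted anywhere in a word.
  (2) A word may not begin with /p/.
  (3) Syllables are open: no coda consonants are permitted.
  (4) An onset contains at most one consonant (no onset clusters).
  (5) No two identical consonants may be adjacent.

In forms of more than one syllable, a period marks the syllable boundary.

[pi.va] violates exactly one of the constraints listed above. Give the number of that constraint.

2

[pi.va]: word begins with /p/.
This is a violation of constraint 2: "A word may not begin with /p/."
The remaining constraints (1, 3, 4, 5) are satisfied.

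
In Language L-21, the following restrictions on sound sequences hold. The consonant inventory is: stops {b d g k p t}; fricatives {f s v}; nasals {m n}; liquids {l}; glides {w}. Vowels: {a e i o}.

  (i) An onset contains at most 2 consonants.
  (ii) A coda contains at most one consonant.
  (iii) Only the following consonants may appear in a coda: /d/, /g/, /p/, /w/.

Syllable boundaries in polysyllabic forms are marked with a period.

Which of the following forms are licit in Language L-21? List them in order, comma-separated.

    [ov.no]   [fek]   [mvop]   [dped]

[mvop], [dped]

[ov.no] — violates constraint (iii): syllable 1 coda contains /v/, which is not a licensed coda consonant → illicit
[fek] — violates constraint (iii): syllable 1 coda contains /k/, which is not a licensed coda consonant → illicit
[mvop] — σ1 onset /mv/ (2C), coda /p/ ok → licit
[dped] — σ1 onset /dp/ (2C), coda /d/ ok → licit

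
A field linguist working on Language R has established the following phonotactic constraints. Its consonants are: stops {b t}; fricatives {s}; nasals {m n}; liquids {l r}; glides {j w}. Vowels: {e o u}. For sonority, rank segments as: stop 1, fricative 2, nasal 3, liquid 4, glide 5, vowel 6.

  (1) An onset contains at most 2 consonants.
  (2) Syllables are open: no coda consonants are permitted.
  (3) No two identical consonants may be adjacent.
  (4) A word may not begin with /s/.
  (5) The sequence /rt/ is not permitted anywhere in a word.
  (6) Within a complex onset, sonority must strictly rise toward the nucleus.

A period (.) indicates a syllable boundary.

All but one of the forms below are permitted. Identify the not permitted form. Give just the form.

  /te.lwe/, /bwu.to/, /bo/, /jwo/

/te.lwe/ — σ1 onset /t/, coda /∅/ ok; σ2 onset /lw/ (4→5 rises), coda /∅/ ok → permitted
/bwu.to/ — σ1 onset /bw/ (1→5 rises), coda /∅/ ok; σ2 onset /t/, coda /∅/ ok → permitted
/bo/ — σ1 onset /b/, coda /∅/ ok → permitted
/jwo/ — violates constraint 6: syllable 1 onset /jw/: /j/ (glide, 5) → /w/ (glide, 5) does not rise → not permitted

/jwo/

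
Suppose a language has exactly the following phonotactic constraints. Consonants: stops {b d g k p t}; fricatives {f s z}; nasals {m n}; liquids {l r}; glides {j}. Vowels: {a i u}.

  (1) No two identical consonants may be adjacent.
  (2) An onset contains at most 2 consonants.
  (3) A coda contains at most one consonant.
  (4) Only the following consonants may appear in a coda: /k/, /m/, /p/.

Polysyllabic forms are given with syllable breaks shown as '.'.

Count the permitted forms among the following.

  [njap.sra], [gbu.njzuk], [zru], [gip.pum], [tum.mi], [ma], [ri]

4

[njap.sra] — σ1 onset /nj/ (2C), coda /p/ ok; σ2 onset /sr/ (2C), coda /∅/ ok → permitted
[gbu.njzuk] — violates constraint 2: syllable 2 onset /njz/ has 3 consonants (> 2) → not permitted
[zru] — σ1 onset /zr/ (2C), coda /∅/ ok → permitted
[gip.pum] — violates constraint 1: adjacent identical consonants /pp/ → not permitted
[tum.mi] — violates constraint 1: adjacent identical consonants /mm/ → not permitted
[ma] — σ1 onset /m/, coda /∅/ ok → permitted
[ri] — σ1 onset /r/, coda /∅/ ok → permitted
Permitted: [njap.sra], [zru], [ma], [ri] → 4.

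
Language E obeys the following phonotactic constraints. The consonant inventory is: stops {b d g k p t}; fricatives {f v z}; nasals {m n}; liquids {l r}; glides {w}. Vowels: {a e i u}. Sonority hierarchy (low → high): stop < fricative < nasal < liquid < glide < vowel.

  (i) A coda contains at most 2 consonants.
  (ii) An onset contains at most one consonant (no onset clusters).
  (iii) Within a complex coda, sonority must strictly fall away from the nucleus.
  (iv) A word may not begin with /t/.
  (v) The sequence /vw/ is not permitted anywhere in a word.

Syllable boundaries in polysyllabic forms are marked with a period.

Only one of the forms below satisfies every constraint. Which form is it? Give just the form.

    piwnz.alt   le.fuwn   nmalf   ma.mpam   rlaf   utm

le.fuwn

piwnz.alt — violates constraint (i): syllable 1 coda /wnz/ has 3 consonants (> 2) → ill-formed
le.fuwn — σ1 onset /l/, coda /∅/ ok; σ2 onset /f/, coda /wn/ (5→3 falls) ok → well-formed
nmalf — violates constraint (ii): syllable 1 onset /nm/ has 2 consonants (> 1) → ill-formed
ma.mpam — violates constraint (ii): syllable 2 onset /mp/ has 2 consonants (> 1) → ill-formed
rlaf — violates constraint (ii): syllable 1 onset /rl/ has 2 consonants (> 1) → ill-formed
utm — violates constraint (iii): syllable 1 coda /tm/: /t/ (stop, 1) → /m/ (nasal, 3) does not fall → ill-formed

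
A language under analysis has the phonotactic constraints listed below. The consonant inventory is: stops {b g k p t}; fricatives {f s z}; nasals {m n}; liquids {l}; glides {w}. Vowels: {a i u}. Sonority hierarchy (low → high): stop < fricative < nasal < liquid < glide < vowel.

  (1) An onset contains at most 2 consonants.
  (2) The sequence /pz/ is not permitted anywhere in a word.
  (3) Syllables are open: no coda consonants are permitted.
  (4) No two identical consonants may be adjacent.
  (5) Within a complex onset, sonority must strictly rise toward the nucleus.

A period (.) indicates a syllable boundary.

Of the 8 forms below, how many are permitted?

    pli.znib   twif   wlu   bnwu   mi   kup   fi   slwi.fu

pli.znib — violates constraint 3: syllable 2 coda /b/ has 1 consonant (> 0) → not permitted
twif — violates constraint 3: syllable 1 coda /f/ has 1 consonant (> 0) → not permitted
wlu — violates constraint 5: syllable 1 onset /wl/: /w/ (glide, 5) → /l/ (liquid, 4) does not rise → not permitted
bnwu — violates constraint 1: syllable 1 onset /bnw/ has 3 consonants (> 2) → not permitted
mi — σ1 onset /m/, coda /∅/ ok → permitted
kup — violates constraint 3: syllable 1 coda /p/ has 1 consonant (> 0) → not permitted
fi — σ1 onset /f/, coda /∅/ ok → permitted
slwi.fu — violates constraint 1: syllable 1 onset /slw/ has 3 consonants (> 2) → not permitted
Permitted: mi, fi → 2.

2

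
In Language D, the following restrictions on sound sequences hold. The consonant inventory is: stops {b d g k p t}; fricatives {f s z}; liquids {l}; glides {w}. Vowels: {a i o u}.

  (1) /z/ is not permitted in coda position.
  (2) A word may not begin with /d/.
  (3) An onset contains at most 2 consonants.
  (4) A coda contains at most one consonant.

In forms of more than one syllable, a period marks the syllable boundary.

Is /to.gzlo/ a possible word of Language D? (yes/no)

no

/to.gzlo/ — violates constraint 3: syllable 2 onset /gzl/ has 3 consonants (> 2) → not permitted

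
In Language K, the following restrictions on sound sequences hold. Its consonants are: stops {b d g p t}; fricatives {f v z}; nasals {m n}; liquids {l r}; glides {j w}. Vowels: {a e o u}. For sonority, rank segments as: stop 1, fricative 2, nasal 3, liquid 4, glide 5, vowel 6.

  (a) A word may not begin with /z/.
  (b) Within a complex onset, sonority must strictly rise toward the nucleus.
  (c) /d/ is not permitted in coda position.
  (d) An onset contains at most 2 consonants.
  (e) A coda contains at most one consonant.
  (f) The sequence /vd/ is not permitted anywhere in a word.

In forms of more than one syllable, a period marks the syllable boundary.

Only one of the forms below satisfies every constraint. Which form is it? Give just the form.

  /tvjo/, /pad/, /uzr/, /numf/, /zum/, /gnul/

/gnul/

/tvjo/ — violates constraint (d): syllable 1 onset /tvj/ has 3 consonants (> 2) → phonotactically illegal
/pad/ — violates constraint (c): syllable 1 coda contains /d/ → phonotactically illegal
/uzr/ — violates constraint (e): syllable 1 coda /zr/ has 2 consonants (> 1) → phonotactically illegal
/numf/ — violates constraint (e): syllable 1 coda /mf/ has 2 consonants (> 1) → phonotactically illegal
/zum/ — violates constraint (a): word begins with /z/ → phonotactically illegal
/gnul/ — σ1 onset /gn/ (1→3 rises), coda /l/ ok → phonotactically legal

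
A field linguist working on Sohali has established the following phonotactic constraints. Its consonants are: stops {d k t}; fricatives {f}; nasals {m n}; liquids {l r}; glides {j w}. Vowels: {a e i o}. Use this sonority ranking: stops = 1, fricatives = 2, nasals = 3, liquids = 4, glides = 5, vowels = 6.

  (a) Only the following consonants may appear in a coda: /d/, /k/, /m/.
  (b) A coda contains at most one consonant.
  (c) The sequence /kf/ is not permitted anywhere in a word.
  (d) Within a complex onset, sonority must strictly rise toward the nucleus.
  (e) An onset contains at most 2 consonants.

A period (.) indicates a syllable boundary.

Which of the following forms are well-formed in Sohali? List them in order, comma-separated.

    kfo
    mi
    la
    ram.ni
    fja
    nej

mi, la, ram.ni, fja

kfo — violates constraint (c): contains banned sequence /kf/ → ill-formed
mi — σ1 onset /m/, coda /∅/ ok → well-formed
la — σ1 onset /l/, coda /∅/ ok → well-formed
ram.ni — σ1 onset /r/, coda /m/ ok; σ2 onset /n/, coda /∅/ ok → well-formed
fja — σ1 onset /fj/ (2→5 rises), coda /∅/ ok → well-formed
nej — violates constraint (a): syllable 1 coda contains /j/, which is not a licensed coda consonant → ill-formed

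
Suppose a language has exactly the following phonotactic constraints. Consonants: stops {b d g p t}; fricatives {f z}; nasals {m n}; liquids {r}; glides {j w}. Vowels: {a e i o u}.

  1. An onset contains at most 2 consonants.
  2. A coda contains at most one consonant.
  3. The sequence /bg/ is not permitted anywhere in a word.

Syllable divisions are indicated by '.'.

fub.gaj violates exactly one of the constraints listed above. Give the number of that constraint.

fub.gaj: contains banned sequence /bg/.
This is a violation of constraint 3: "The sequence /bg/ is not permitted anywhere in a word."
The remaining constraints (1, 2) are satisfied.

3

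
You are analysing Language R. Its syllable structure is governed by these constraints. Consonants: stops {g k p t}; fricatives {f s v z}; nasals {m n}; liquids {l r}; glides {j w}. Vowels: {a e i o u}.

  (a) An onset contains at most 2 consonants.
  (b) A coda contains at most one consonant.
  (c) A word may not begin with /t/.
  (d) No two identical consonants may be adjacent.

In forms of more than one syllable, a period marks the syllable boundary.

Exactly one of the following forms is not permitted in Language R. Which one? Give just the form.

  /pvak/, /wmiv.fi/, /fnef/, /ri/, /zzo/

/pvak/ — σ1 onset /pv/ (2C), coda /k/ ok → permitted
/wmiv.fi/ — σ1 onset /wm/ (2C), coda /v/ ok; σ2 onset /f/, coda /∅/ ok → permitted
/fnef/ — σ1 onset /fn/ (2C), coda /f/ ok → permitted
/ri/ — σ1 onset /r/, coda /∅/ ok → permitted
/zzo/ — violates constraint (d): adjacent identical consonants /zz/ → not permitted

/zzo/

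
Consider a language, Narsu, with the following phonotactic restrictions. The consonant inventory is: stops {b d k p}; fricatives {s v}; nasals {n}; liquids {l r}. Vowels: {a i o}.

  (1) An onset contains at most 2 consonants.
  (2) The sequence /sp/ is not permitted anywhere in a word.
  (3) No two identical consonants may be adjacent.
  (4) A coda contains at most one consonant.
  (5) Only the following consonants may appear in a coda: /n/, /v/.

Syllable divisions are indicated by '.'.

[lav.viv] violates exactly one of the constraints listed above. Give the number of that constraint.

[lav.viv]: adjacent identical consonants /vv/.
This is a violation of constraint 3: "No two identical consonants may be adjacent."
The remaining constraints (1, 2, 4, 5) are satisfied.

3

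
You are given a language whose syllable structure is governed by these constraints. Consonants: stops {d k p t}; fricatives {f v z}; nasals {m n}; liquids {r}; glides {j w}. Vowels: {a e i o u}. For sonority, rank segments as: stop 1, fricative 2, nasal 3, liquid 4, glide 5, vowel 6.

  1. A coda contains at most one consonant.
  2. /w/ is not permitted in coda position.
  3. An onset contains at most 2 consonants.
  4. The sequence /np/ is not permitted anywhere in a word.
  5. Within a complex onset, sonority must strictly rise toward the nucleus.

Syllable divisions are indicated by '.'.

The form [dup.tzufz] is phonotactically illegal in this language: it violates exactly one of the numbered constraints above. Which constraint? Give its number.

[dup.tzufz]: syllable 2 coda /fz/ has 2 consonants (> 1).
This is a violation of constraint 1: "A coda contains at most one consonant."
The remaining constraints (2, 3, 4, 5) are satisfied.

1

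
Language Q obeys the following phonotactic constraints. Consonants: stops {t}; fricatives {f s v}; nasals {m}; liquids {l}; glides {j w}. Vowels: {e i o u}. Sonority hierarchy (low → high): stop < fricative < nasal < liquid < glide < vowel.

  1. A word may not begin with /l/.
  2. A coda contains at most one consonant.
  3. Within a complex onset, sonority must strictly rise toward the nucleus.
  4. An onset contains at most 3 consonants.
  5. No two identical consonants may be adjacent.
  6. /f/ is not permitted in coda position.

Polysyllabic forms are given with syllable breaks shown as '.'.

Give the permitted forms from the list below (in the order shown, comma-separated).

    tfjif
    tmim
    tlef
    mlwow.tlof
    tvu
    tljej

tmim, tvu, tljej

tfjif — violates constraint 6: syllable 1 coda contains /f/ → not permitted
tmim — σ1 onset /tm/ (1→3 rises), coda /m/ ok → permitted
tlef — violates constraint 6: syllable 1 coda contains /f/ → not permitted
mlwow.tlof — violates constraint 6: syllable 2 coda contains /f/ → not permitted
tvu — σ1 onset /tv/ (1→2 rises), coda /∅/ ok → permitted
tljej — σ1 onset /tlj/ (1→4→5 rises), coda /j/ ok → permitted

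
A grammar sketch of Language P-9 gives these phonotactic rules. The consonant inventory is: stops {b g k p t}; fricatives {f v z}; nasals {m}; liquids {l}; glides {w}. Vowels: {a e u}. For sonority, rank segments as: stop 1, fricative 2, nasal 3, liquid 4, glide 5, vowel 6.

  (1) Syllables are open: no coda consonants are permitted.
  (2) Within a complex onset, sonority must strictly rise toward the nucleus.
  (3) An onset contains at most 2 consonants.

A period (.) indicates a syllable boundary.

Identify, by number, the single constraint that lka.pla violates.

lka.pla: syllable 1 onset /lk/: /l/ (liquid, 4) → /k/ (stop, 1) does not rise.
This is a violation of constraint 2: "Within a complex onset, sonority must strictly rise toward the nucleus."
The remaining constraints (1, 3) are satisfied.

2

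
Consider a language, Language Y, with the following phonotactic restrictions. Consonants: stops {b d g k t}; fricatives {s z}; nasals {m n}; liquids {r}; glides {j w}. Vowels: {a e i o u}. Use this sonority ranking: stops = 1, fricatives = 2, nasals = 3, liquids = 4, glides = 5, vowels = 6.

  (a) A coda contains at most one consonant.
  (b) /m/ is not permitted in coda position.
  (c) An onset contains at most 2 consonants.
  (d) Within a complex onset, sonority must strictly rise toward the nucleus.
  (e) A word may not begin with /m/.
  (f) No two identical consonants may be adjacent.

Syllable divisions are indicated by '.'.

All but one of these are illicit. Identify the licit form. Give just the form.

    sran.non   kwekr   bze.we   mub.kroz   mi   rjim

bze.we

sran.non — violates constraint (f): adjacent identical consonants /nn/ → illicit
kwekr — violates constraint (a): syllable 1 coda /kr/ has 2 consonants (> 1) → illicit
bze.we — σ1 onset /bz/ (1→2 rises), coda /∅/ ok; σ2 onset /w/, coda /∅/ ok → licit
mub.kroz — violates constraint (e): word begins with /m/ → illicit
mi — violates constraint (e): word begins with /m/ → illicit
rjim — violates constraint (b): syllable 1 coda contains /m/ → illicit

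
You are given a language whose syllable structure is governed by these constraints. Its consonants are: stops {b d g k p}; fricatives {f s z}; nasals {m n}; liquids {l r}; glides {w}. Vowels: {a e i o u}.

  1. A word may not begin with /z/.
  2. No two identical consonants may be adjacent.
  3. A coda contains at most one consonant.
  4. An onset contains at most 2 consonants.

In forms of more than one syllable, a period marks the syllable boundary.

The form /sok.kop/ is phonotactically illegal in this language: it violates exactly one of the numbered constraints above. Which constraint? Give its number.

/sok.kop/: adjacent identical consonants /kk/.
This is a violation of constraint 2: "No two identical consonants may be adjacent."
The remaining constraints (1, 3, 4) are satisfied.

2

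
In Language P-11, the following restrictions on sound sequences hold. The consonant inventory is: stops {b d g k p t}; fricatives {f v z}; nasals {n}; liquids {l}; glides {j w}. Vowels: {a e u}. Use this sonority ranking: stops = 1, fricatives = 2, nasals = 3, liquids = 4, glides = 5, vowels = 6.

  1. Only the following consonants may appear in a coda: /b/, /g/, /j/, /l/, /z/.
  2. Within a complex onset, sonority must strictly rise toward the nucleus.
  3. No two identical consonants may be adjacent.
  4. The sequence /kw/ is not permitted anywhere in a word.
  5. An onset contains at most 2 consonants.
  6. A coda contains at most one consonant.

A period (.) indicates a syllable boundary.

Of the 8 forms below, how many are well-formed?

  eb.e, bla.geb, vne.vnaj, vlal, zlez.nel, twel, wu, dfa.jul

eb.e — σ1 onset /∅/, coda /b/ ok; σ2 onset /∅/, coda /∅/ ok → well-formed
bla.geb — σ1 onset /bl/ (1→4 rises), coda /∅/ ok; σ2 onset /g/, coda /b/ ok → well-formed
vne.vnaj — σ1 onset /vn/ (2→3 rises), coda /∅/ ok; σ2 onset /vn/ (2→3 rises), coda /j/ ok → well-formed
vlal — σ1 onset /vl/ (2→4 rises), coda /l/ ok → well-formed
zlez.nel — σ1 onset /zl/ (2→4 rises), coda /z/ ok; σ2 onset /n/, coda /l/ ok → well-formed
twel — σ1 onset /tw/ (1→5 rises), coda /l/ ok → well-formed
wu — σ1 onset /w/, coda /∅/ ok → well-formed
dfa.jul — σ1 onset /df/ (1→2 rises), coda /∅/ ok; σ2 onset /j/, coda /l/ ok → well-formed
Well-formed: eb.e, bla.geb, vne.vnaj, vlal, zlez.nel, twel, wu, dfa.jul → 8.

8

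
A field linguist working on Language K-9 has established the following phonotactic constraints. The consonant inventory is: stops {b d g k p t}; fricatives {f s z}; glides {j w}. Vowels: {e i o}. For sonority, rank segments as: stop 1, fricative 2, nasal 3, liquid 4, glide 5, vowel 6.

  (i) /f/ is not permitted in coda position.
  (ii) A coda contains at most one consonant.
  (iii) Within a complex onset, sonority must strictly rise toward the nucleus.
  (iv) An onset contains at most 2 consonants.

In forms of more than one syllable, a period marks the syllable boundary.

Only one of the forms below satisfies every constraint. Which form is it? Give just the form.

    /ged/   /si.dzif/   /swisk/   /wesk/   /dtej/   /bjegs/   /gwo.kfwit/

/ged/ — σ1 onset /g/, coda /d/ ok → licit
/si.dzif/ — violates constraint (i): syllable 2 coda contains /f/ → illicit
/swisk/ — violates constraint (ii): syllable 1 coda /sk/ has 2 consonants (> 1) → illicit
/wesk/ — violates constraint (ii): syllable 1 coda /sk/ has 2 consonants (> 1) → illicit
/dtej/ — violates constraint (iii): syllable 1 onset /dt/: /d/ (stop, 1) → /t/ (stop, 1) does not rise → illicit
/bjegs/ — violates constraint (ii): syllable 1 coda /gs/ has 2 consonants (> 1) → illicit
/gwo.kfwit/ — violates constraint (iv): syllable 2 onset /kfw/ has 3 consonants (> 2) → illicit

/ged/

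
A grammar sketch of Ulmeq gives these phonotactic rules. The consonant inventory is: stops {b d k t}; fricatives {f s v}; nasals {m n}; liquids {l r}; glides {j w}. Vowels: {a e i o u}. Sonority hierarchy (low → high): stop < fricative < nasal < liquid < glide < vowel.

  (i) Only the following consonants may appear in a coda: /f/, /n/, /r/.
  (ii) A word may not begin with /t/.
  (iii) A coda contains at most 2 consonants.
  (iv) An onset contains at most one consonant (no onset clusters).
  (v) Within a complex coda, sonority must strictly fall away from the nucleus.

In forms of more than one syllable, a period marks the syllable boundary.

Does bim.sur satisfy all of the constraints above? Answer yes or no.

bim.sur — violates constraint (i): syllable 1 coda contains /m/, which is not a licensed coda consonant → phonotactically illegal

no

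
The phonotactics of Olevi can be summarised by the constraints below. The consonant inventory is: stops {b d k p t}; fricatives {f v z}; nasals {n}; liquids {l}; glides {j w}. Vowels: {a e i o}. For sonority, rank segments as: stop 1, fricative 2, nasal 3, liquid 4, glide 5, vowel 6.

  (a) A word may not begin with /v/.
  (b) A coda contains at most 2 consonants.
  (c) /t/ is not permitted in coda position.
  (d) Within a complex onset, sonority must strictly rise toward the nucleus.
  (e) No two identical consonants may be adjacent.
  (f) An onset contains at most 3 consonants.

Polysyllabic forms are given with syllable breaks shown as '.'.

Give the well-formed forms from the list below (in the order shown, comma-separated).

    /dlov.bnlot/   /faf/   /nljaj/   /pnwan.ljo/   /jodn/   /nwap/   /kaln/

/dlov.bnlot/ — violates constraint (c): syllable 2 coda contains /t/ → ill-formed
/faf/ — σ1 onset /f/, coda /f/ ok → well-formed
/nljaj/ — σ1 onset /nlj/ (3→4→5 rises), coda /j/ ok → well-formed
/pnwan.ljo/ — σ1 onset /pnw/ (1→3→5 rises), coda /n/ ok; σ2 onset /lj/ (4→5 rises), coda /∅/ ok → well-formed
/jodn/ — σ1 onset /j/, coda /dn/ (2C) ok → well-formed
/nwap/ — σ1 onset /nw/ (3→5 rises), coda /p/ ok → well-formed
/kaln/ — σ1 onset /k/, coda /ln/ (2C) ok → well-formed

/faf/, /nljaj/, /pnwan.ljo/, /jodn/, /nwap/, /kaln/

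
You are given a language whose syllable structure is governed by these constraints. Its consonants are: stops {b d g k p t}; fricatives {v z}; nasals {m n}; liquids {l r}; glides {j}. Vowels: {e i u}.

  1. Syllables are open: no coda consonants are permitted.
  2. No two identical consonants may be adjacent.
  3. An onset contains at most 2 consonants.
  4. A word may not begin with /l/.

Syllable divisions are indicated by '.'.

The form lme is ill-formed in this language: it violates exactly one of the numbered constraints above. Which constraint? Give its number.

4

lme: word begins with /l/.
This is a violation of constraint 4: "A word may not begin with /l/."
The remaining constraints (1, 2, 3) are satisfied.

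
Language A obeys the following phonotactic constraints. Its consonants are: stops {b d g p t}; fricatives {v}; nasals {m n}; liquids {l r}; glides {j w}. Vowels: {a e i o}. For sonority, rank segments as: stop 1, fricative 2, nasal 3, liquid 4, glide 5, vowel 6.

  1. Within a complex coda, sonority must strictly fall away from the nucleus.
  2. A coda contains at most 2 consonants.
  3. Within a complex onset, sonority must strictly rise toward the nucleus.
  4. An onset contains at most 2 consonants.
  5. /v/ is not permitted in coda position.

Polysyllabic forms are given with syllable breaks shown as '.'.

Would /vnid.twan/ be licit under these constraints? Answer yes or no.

yes

/vnid.twan/ — σ1 onset /vn/ (2→3 rises), coda /d/ ok; σ2 onset /tw/ (1→5 rises), coda /n/ ok → licit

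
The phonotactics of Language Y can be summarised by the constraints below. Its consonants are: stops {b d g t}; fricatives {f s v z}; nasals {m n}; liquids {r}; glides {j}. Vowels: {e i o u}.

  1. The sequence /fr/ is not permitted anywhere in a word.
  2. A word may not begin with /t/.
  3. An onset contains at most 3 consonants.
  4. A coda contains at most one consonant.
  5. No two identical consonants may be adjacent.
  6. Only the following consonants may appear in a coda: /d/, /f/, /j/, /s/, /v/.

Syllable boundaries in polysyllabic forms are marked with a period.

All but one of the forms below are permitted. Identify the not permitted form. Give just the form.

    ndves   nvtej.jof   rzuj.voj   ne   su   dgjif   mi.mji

ndves — σ1 onset /ndv/ (3C), coda /s/ ok → permitted
nvtej.jof — violates constraint 5: adjacent identical consonants /jj/ → not permitted
rzuj.voj — σ1 onset /rz/ (2C), coda /j/ ok; σ2 onset /v/, coda /j/ ok → permitted
ne — σ1 onset /n/, coda /∅/ ok → permitted
su — σ1 onset /s/, coda /∅/ ok → permitted
dgjif — σ1 onset /dgj/ (3C), coda /f/ ok → permitted
mi.mji — σ1 onset /m/, coda /∅/ ok; σ2 onset /mj/ (2C), coda /∅/ ok → permitted

nvtej.jof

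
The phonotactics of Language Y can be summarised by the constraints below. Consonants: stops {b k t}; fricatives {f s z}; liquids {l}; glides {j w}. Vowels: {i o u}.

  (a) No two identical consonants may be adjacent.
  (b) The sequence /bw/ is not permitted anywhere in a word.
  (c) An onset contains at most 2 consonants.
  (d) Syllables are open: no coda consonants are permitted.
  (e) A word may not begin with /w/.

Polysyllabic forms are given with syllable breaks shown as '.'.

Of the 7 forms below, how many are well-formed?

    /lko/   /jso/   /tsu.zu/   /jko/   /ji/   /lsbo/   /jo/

/lko/ — σ1 onset /lk/ (2C), coda /∅/ ok → well-formed
/jso/ — σ1 onset /js/ (2C), coda /∅/ ok → well-formed
/tsu.zu/ — σ1 onset /ts/ (2C), coda /∅/ ok; σ2 onset /z/, coda /∅/ ok → well-formed
/jko/ — σ1 onset /jk/ (2C), coda /∅/ ok → well-formed
/ji/ — σ1 onset /j/, coda /∅/ ok → well-formed
/lsbo/ — violates constraint (c): syllable 1 onset /lsb/ has 3 consonants (> 2) → ill-formed
/jo/ — σ1 onset /j/, coda /∅/ ok → well-formed
Well-formed: /lko/, /jso/, /tsu.zu/, /jko/, /ji/, /jo/ → 6.

6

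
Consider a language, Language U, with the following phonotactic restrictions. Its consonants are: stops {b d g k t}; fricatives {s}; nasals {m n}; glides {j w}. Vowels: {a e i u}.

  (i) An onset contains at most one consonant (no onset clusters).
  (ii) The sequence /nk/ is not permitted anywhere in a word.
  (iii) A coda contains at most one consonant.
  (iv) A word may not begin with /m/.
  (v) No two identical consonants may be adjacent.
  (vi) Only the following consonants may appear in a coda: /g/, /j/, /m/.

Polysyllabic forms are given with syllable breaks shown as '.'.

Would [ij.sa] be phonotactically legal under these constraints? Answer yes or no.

[ij.sa] — σ1 onset /∅/, coda /j/ ok; σ2 onset /s/, coda /∅/ ok → phonotactically legal

yes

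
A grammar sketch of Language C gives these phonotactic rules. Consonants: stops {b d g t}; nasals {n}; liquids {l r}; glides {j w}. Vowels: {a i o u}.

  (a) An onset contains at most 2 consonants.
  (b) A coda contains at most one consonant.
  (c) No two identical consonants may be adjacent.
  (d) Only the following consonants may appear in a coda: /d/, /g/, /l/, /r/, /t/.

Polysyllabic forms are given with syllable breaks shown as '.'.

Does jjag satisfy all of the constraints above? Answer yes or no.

no

jjag — violates constraint (c): adjacent identical consonants /jj/ → not permitted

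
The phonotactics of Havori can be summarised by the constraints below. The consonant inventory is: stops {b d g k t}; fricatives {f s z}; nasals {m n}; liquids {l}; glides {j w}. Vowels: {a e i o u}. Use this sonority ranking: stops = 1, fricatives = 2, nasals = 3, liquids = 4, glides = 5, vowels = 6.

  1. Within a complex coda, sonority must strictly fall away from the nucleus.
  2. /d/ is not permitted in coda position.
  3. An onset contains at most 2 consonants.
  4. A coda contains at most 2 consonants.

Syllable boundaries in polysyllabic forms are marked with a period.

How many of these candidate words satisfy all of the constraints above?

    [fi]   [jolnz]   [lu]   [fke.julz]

[fi] — σ1 onset /f/, coda /∅/ ok → licit
[jolnz] — violates constraint 4: syllable 1 coda /lnz/ has 3 consonants (> 2) → illicit
[lu] — σ1 onset /l/, coda /∅/ ok → licit
[fke.julz] — σ1 onset /fk/ (2C), coda /∅/ ok; σ2 onset /j/, coda /lz/ (4→2 falls) ok → licit
Licit: [fi], [lu], [fke.julz] → 3.

3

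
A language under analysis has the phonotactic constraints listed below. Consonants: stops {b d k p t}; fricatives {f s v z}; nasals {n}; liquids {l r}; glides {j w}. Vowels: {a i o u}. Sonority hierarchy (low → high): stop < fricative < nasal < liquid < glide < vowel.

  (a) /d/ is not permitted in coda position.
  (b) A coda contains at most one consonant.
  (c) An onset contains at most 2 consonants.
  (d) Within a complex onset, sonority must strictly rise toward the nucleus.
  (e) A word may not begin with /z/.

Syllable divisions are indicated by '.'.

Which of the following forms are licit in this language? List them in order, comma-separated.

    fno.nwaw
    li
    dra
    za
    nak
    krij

fno.nwaw, li, dra, nak, krij

fno.nwaw — σ1 onset /fn/ (2→3 rises), coda /∅/ ok; σ2 onset /nw/ (3→5 rises), coda /w/ ok → licit
li — σ1 onset /l/, coda /∅/ ok → licit
dra — σ1 onset /dr/ (1→4 rises), coda /∅/ ok → licit
za — violates constraint (e): word begins with /z/ → illicit
nak — σ1 onset /n/, coda /k/ ok → licit
krij — σ1 onset /kr/ (1→4 rises), coda /j/ ok → licit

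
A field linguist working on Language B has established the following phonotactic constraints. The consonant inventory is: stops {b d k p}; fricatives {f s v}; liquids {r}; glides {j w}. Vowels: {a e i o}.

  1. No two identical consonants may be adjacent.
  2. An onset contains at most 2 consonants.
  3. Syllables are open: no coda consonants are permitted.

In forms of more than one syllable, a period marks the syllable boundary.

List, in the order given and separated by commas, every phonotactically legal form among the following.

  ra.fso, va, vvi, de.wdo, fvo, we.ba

ra.fso — σ1 onset /r/, coda /∅/ ok; σ2 onset /fs/ (2C), coda /∅/ ok → phonotactically legal
va — σ1 onset /v/, coda /∅/ ok → phonotactically legal
vvi — violates constraint 1: adjacent identical consonants /vv/ → phonotactically illegal
de.wdo — σ1 onset /d/, coda /∅/ ok; σ2 onset /wd/ (2C), coda /∅/ ok → phonotactically legal
fvo — σ1 onset /fv/ (2C), coda /∅/ ok → phonotactically legal
we.ba — σ1 onset /w/, coda /∅/ ok; σ2 onset /b/, coda /∅/ ok → phonotactically legal

ra.fso, va, de.wdo, fvo, we.ba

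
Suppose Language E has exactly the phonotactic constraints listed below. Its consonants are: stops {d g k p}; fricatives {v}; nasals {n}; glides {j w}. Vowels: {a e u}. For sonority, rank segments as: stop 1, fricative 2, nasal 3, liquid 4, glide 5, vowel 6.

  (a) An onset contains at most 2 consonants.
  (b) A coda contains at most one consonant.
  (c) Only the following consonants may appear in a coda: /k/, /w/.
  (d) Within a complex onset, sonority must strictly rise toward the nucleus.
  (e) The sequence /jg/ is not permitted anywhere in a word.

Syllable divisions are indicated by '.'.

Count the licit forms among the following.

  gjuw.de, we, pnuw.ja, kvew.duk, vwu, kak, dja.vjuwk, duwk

gjuw.de — σ1 onset /gj/ (1→5 rises), coda /w/ ok; σ2 onset /d/, coda /∅/ ok → licit
we — σ1 onset /w/, coda /∅/ ok → licit
pnuw.ja — σ1 onset /pn/ (1→3 rises), coda /w/ ok; σ2 onset /j/, coda /∅/ ok → licit
kvew.duk — σ1 onset /kv/ (1→2 rises), coda /w/ ok; σ2 onset /d/, coda /k/ ok → licit
vwu — σ1 onset /vw/ (2→5 rises), coda /∅/ ok → licit
kak — σ1 onset /k/, coda /k/ ok → licit
dja.vjuwk — violates constraint (b): syllable 2 coda /wk/ has 2 consonants (> 1) → illicit
duwk — violates constraint (b): syllable 1 coda /wk/ has 2 consonants (> 1) → illicit
Licit: gjuw.de, we, pnuw.ja, kvew.duk, vwu, kak → 6.

6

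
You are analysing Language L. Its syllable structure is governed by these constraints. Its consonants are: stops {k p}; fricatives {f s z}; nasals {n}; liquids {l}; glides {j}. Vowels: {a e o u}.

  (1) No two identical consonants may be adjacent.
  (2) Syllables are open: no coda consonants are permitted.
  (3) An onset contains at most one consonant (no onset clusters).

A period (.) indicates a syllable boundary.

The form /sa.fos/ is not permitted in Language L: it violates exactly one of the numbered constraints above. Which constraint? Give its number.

2

/sa.fos/: syllable 2 coda /s/ has 1 consonant (> 0).
This is a violation of constraint 2: "Syllables are open: no coda consonants are permitted."
The remaining constraints (1, 3) are satisfied.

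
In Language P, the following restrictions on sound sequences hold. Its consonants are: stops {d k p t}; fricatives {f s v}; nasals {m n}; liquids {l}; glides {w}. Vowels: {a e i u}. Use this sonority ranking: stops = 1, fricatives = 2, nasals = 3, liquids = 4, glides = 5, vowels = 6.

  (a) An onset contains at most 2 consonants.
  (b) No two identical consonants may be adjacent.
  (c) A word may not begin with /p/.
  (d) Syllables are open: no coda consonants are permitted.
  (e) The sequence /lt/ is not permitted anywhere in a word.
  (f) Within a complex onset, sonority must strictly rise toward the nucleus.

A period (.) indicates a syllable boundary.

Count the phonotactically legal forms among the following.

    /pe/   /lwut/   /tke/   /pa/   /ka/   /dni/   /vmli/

2

/pe/ — violates constraint (c): word begins with /p/ → phonotactically illegal
/lwut/ — violates constraint (d): syllable 1 coda /t/ has 1 consonant (> 0) → phonotactically illegal
/tke/ — violates constraint (f): syllable 1 onset /tk/: /t/ (stop, 1) → /k/ (stop, 1) does not rise → phonotactically illegal
/pa/ — violates constraint (c): word begins with /p/ → phonotactically illegal
/ka/ — σ1 onset /k/, coda /∅/ ok → phonotactically legal
/dni/ — σ1 onset /dn/ (1→3 rises), coda /∅/ ok → phonotactically legal
/vmli/ — violates constraint (a): syllable 1 onset /vml/ has 3 consonants (> 2) → phonotactically illegal
Phonotactically legal: /ka/, /dni/ → 2.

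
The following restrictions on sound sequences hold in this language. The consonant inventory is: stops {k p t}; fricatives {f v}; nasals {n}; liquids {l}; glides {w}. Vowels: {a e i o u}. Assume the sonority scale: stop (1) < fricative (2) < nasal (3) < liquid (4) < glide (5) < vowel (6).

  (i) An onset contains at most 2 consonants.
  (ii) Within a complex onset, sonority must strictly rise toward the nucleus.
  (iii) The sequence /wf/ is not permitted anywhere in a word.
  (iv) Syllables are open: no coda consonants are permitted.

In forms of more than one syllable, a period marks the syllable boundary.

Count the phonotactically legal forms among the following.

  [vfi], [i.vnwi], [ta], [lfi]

1

[vfi] — violates constraint (ii): syllable 1 onset /vf/: /v/ (fricative, 2) → /f/ (fricative, 2) does not rise → phonotactically illegal
[i.vnwi] — violates constraint (i): syllable 2 onset /vnw/ has 3 consonants (> 2) → phonotactically illegal
[ta] — σ1 onset /t/, coda /∅/ ok → phonotactically legal
[lfi] — violates constraint (ii): syllable 1 onset /lf/: /l/ (liquid, 4) → /f/ (fricative, 2) does not rise → phonotactically illegal
Phonotactically legal: [ta] → 1.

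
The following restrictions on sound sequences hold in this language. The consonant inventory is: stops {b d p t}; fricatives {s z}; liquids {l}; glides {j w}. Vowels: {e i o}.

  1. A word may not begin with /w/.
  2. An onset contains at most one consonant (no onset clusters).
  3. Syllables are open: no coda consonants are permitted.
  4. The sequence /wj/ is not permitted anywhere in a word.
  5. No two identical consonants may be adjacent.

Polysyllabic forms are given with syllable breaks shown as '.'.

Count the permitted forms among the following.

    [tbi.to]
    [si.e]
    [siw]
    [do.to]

2

[tbi.to] — violates constraint 2: syllable 1 onset /tb/ has 2 consonants (> 1) → not permitted
[si.e] — σ1 onset /s/, coda /∅/ ok; σ2 onset /∅/, coda /∅/ ok → permitted
[siw] — violates constraint 3: syllable 1 coda /w/ has 1 consonant (> 0) → not permitted
[do.to] — σ1 onset /d/, coda /∅/ ok; σ2 onset /t/, coda /∅/ ok → permitted
Permitted: [si.e], [do.to] → 2.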